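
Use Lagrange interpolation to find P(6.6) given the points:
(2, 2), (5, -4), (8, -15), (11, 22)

Lagrange interpolation formula:
P(x) = Σ yᵢ × Lᵢ(x)
where Lᵢ(x) = Π_{j≠i} (x - xⱼ)/(xᵢ - xⱼ)

L_0(6.6) = (6.6 - 5)/(2 - 5) × (6.6 - 8)/(2 - 8) × (6.6 - 11)/(2 - 11) = -0.060840
L_1(6.6) = (6.6 - 2)/(5 - 2) × (6.6 - 8)/(5 - 8) × (6.6 - 11)/(5 - 11) = 0.524741
L_2(6.6) = (6.6 - 2)/(8 - 2) × (6.6 - 5)/(8 - 5) × (6.6 - 11)/(8 - 11) = 0.599704
L_3(6.6) = (6.6 - 2)/(11 - 2) × (6.6 - 5)/(11 - 5) × (6.6 - 8)/(11 - 8) = -0.063605

P(6.6) = 2×L_0(6.6) + (-4)×L_1(6.6) + (-15)×L_2(6.6) + 22×L_3(6.6)
P(6.6) = -12.615506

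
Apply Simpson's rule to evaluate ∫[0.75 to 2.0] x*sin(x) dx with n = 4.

f(x) = x*sin(x)
a = 0.75, b = 2.0, n = 4
h = (b - a)/n = 0.312500

Simpson's rule: (h/3)[f(x₀) + 4f(x₁) + 2f(x₂) + ... + f(xₙ)]

x_0 = 0.7500, f(x_0) = 0.511229, coefficient = 1
x_1 = 1.0625, f(x_1) = 0.928173, coefficient = 4
x_2 = 1.3750, f(x_2) = 1.348728, coefficient = 2
x_3 = 1.6875, f(x_3) = 1.676021, coefficient = 4
x_4 = 2.0000, f(x_4) = 1.818595, coefficient = 1

I ≈ (0.312500/3) × 15.444059 = 1.608756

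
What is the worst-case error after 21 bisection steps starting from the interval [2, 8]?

Bisection error bound: |error| ≤ (b-a)/2^n
|error| ≤ (8 - 2)/2^21 = 6/2^21
|error| ≤ 0.0000028610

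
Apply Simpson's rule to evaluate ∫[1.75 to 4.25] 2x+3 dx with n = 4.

f(x) = 2x+3
a = 1.75, b = 4.25, n = 4
h = (b - a)/n = 0.625000

Simpson's rule: (h/3)[f(x₀) + 4f(x₁) + 2f(x₂) + ... + f(xₙ)]

x_0 = 1.7500, f(x_0) = 6.500000, coefficient = 1
x_1 = 2.3750, f(x_1) = 7.750000, coefficient = 4
x_2 = 3.0000, f(x_2) = 9.000000, coefficient = 2
x_3 = 3.6250, f(x_3) = 10.250000, coefficient = 4
x_4 = 4.2500, f(x_4) = 11.500000, coefficient = 1

I ≈ (0.625000/3) × 108.000000 = 22.500000
Exact value: 22.500000
Error: 0.000000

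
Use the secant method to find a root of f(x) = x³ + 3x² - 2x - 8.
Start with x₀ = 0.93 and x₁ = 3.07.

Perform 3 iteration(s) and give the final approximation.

f(x) = x³ + 3x² - 2x - 8
x₀ = 0.93, x₁ = 3.07

Secant formula: x_{n+1} = x_n - f(x_n)(x_n - x_{n-1})/(f(x_n) - f(x_{n-1}))

Iteration 1:
  f(0.930000) = -6.460943
  f(3.070000) = 43.069143
  x_2 = 3.070000 - 43.069143×(3.070000 - 0.930000)/(43.069143 - (-6.460943))
       = 1.209152
Iteration 2:
  f(3.070000) = 43.069143
  f(1.209152) = -4.264320
  x_3 = 1.209152 - (-4.264320)×(1.209152 - 3.070000)/(-4.264320 - 43.069143)
       = 1.376798
Iteration 3:
  f(1.209152) = -4.264320
  f(1.376798) = -2.457062
  x_4 = 1.376798 - (-2.457062)×(1.376798 - 1.209152)/(-2.457062 - (-4.264320))
       = 1.604721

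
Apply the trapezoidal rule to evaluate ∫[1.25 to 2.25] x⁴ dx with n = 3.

f(x) = x⁴
a = 1.25, b = 2.25, n = 3
h = (b - a)/n = 0.333333

Trapezoidal rule: (h/2)[f(x₀) + 2f(x₁) + 2f(x₂) + ... + f(xₙ)]

x_0 = 1.2500, f(x_0) = 2.441406, coefficient = 1
x_1 = 1.5833, f(x_1) = 6.284770, coefficient = 2
x_2 = 1.9167, f(x_2) = 13.495419, coefficient = 2
x_3 = 2.2500, f(x_3) = 25.628906, coefficient = 1

I ≈ (0.333333/2) × 67.630691 = 11.271782
Exact value: 10.922656
Error: 0.349126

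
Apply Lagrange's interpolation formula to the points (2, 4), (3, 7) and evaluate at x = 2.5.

Lagrange interpolation formula:
P(x) = Σ yᵢ × Lᵢ(x)
where Lᵢ(x) = Π_{j≠i} (x - xⱼ)/(xᵢ - xⱼ)

L_0(2.5) = (2.5 - 3)/(2 - 3) = 0.500000
L_1(2.5) = (2.5 - 2)/(3 - 2) = 0.500000

P(2.5) = 4×L_0(2.5) + 7×L_1(2.5)
P(2.5) = 5.500000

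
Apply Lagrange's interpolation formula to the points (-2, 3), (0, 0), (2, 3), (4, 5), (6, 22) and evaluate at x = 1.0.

Lagrange interpolation formula:
P(x) = Σ yᵢ × Lᵢ(x)
where Lᵢ(x) = Π_{j≠i} (x - xⱼ)/(xᵢ - xⱼ)

L_0(1.0) = (1.0 - 0)/(-2 - 0) × (1.0 - 2)/(-2 - 2) × (1.0 - 4)/(-2 - 4) × (1.0 - 6)/(-2 - 6) = -0.039062
L_1(1.0) = (1.0 - (-2))/(0 - (-2)) × (1.0 - 2)/(0 - 2) × (1.0 - 4)/(0 - 4) × (1.0 - 6)/(0 - 6) = 0.468750
L_2(1.0) = (1.0 - (-2))/(2 - (-2)) × (1.0 - 0)/(2 - 0) × (1.0 - 4)/(2 - 4) × (1.0 - 6)/(2 - 6) = 0.703125
L_3(1.0) = (1.0 - (-2))/(4 - (-2)) × (1.0 - 0)/(4 - 0) × (1.0 - 2)/(4 - 2) × (1.0 - 6)/(4 - 6) = -0.156250
L_4(1.0) = (1.0 - (-2))/(6 - (-2)) × (1.0 - 0)/(6 - 0) × (1.0 - 2)/(6 - 2) × (1.0 - 4)/(6 - 4) = 0.023438

P(1.0) = 3×L_0(1.0) + 0×L_1(1.0) + 3×L_2(1.0) + 5×L_3(1.0) + 22×L_4(1.0)
P(1.0) = 1.726562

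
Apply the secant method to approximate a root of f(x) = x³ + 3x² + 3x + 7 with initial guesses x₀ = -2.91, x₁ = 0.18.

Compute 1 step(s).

f(x) = x³ + 3x² + 3x + 7
x₀ = -2.91, x₁ = 0.18

Secant formula: x_{n+1} = x_n - f(x_n)(x_n - x_{n-1})/(f(x_n) - f(x_{n-1}))

Iteration 1:
  f(-2.910000) = -0.967871
  f(0.180000) = 7.643032
  x_2 = 0.180000 - 7.643032×(0.180000 - (-2.910000))/(7.643032 - (-0.967871))
       = -2.562682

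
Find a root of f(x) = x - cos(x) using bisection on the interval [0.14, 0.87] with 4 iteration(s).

f(x) = x - cos(x)
Initial interval: [0.14, 0.87]

Iteration 1:
  c_1 = (0.140000 + 0.870000)/2 = 0.505000
  f(c_1) = f(0.505000) = -0.370174
  f(a) × f(c) ≥ 0, new interval: [0.505000, 0.870000]
Iteration 2:
  c_2 = (0.505000 + 0.870000)/2 = 0.687500
  f(c_2) = f(0.687500) = -0.085335
  f(a) × f(c) ≥ 0, new interval: [0.687500, 0.870000]
Iteration 3:
  c_3 = (0.687500 + 0.870000)/2 = 0.778750
  f(c_3) = f(0.778750) = 0.066958
  f(a) × f(c) < 0, new interval: [0.687500, 0.778750]
Iteration 4:
  c_4 = (0.687500 + 0.778750)/2 = 0.733125
  f(c_4) = f(0.733125) = -0.009962
  f(a) × f(c) ≥ 0, new interval: [0.733125, 0.778750]

After 4 iteration(s), the approximation is c_4 = 0.733125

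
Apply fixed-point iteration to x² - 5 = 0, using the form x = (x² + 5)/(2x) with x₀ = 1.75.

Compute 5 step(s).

Equation: x² - 5 = 0
Fixed-point form: x = (x² + 5)/(2x)
x₀ = 1.75

x_1 = g(1.750000) = 2.303571
x_2 = g(2.303571) = 2.237057
x_3 = g(2.237057) = 2.236068
x_4 = g(2.236068) = 2.236068
x_5 = g(2.236068) = 2.236068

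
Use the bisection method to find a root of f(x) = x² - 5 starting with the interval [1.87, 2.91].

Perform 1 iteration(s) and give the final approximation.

f(x) = x² - 5
Initial interval: [1.87, 2.91]

Iteration 1:
  c_1 = (1.870000 + 2.910000)/2 = 2.390000
  f(c_1) = f(2.390000) = 0.712100
  f(a) × f(c) < 0, new interval: [1.870000, 2.390000]

After 1 iteration(s), the approximation is c_1 = 2.390000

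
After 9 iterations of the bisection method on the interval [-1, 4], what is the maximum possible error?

Bisection error bound: |error| ≤ (b-a)/2^n
|error| ≤ (4 - (-1))/2^9 = 5/2^9
|error| ≤ 0.0097656250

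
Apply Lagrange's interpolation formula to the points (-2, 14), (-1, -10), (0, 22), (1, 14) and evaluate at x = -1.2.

Lagrange interpolation formula:
P(x) = Σ yᵢ × Lᵢ(x)
where Lᵢ(x) = Π_{j≠i} (x - xⱼ)/(xᵢ - xⱼ)

L_0(-1.2) = (-1.2 - (-1))/(-2 - (-1)) × (-1.2 - 0)/(-2 - 0) × (-1.2 - 1)/(-2 - 1) = 0.088000
L_1(-1.2) = (-1.2 - (-2))/(-1 - (-2)) × (-1.2 - 0)/(-1 - 0) × (-1.2 - 1)/(-1 - 1) = 1.056000
L_2(-1.2) = (-1.2 - (-2))/(0 - (-2)) × (-1.2 - (-1))/(0 - (-1)) × (-1.2 - 1)/(0 - 1) = -0.176000
L_3(-1.2) = (-1.2 - (-2))/(1 - (-2)) × (-1.2 - (-1))/(1 - (-1)) × (-1.2 - 0)/(1 - 0) = 0.032000

P(-1.2) = 14×L_0(-1.2) + (-10)×L_1(-1.2) + 22×L_2(-1.2) + 14×L_3(-1.2)
P(-1.2) = -12.752000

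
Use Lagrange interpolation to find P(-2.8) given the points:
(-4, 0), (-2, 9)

Lagrange interpolation formula:
P(x) = Σ yᵢ × Lᵢ(x)
where Lᵢ(x) = Π_{j≠i} (x - xⱼ)/(xᵢ - xⱼ)

L_0(-2.8) = (-2.8 - (-2))/(-4 - (-2)) = 0.400000
L_1(-2.8) = (-2.8 - (-4))/(-2 - (-4)) = 0.600000

P(-2.8) = 0×L_0(-2.8) + 9×L_1(-2.8)
P(-2.8) = 5.400000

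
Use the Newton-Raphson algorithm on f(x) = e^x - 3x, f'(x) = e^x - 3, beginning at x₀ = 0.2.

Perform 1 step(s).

f(x) = e^x - 3x
f'(x) = e^x - 3
x₀ = 0.2

Newton-Raphson formula: x_{n+1} = x_n - f(x_n)/f'(x_n)

Iteration 1:
  f(0.200000) = 0.621403
  f'(0.200000) = -1.778597
  x_1 = 0.200000 - 0.621403/(-1.778597) = 0.549378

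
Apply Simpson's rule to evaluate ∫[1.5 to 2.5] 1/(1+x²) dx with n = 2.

f(x) = 1/(1+x²)
a = 1.5, b = 2.5, n = 2
h = (b - a)/n = 0.500000

Simpson's rule: (h/3)[f(x₀) + 4f(x₁) + 2f(x₂) + ... + f(xₙ)]

x_0 = 1.5000, f(x_0) = 0.307692, coefficient = 1
x_1 = 2.0000, f(x_1) = 0.200000, coefficient = 4
x_2 = 2.5000, f(x_2) = 0.137931, coefficient = 1

I ≈ (0.500000/3) × 1.245623 = 0.207604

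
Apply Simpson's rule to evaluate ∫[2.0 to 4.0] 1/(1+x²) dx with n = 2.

f(x) = 1/(1+x²)
a = 2.0, b = 4.0, n = 2
h = (b - a)/n = 1.000000

Simpson's rule: (h/3)[f(x₀) + 4f(x₁) + 2f(x₂) + ... + f(xₙ)]

x_0 = 2.0000, f(x_0) = 0.200000, coefficient = 1
x_1 = 3.0000, f(x_1) = 0.100000, coefficient = 4
x_2 = 4.0000, f(x_2) = 0.058824, coefficient = 1

I ≈ (1.000000/3) × 0.658824 = 0.219608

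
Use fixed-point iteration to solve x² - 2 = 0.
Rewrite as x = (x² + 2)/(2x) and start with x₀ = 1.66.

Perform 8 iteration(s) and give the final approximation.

Equation: x² - 2 = 0
Fixed-point form: x = (x² + 2)/(2x)
x₀ = 1.66

x_1 = g(1.660000) = 1.432410
x_2 = g(1.432410) = 1.414329
x_3 = g(1.414329) = 1.414214
x_4 = g(1.414214) = 1.414214
x_5 = g(1.414214) = 1.414214
x_6 = g(1.414214) = 1.414214
x_7 = g(1.414214) = 1.414214
x_8 = g(1.414214) = 1.414214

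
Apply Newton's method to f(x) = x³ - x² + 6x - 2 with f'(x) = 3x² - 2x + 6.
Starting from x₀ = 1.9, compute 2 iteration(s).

f(x) = x³ - x² + 6x - 2
f'(x) = 3x² - 2x + 6
x₀ = 1.9

Newton-Raphson formula: x_{n+1} = x_n - f(x_n)/f'(x_n)

Iteration 1:
  f(1.900000) = 12.649000
  f'(1.900000) = 13.030000
  x_1 = 1.900000 - 12.649000/13.030000 = 0.929240
Iteration 2:
  f(0.929240) = 3.514341
  f'(0.929240) = 6.731982
  x_2 = 0.929240 - 3.514341/6.731982 = 0.407204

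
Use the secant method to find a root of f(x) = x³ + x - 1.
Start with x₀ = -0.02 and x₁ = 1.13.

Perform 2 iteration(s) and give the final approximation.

f(x) = x³ + x - 1
x₀ = -0.02, x₁ = 1.13

Secant formula: x_{n+1} = x_n - f(x_n)(x_n - x_{n-1})/(f(x_n) - f(x_{n-1}))

Iteration 1:
  f(-0.020000) = -1.020008
  f(1.130000) = 1.572897
  x_2 = 1.130000 - 1.572897×(1.130000 - (-0.020000))/(1.572897 - (-1.020008))
       = 0.432392
Iteration 2:
  f(1.130000) = 1.572897
  f(0.432392) = -0.486767
  x_3 = 0.432392 - (-0.486767)×(0.432392 - 1.130000)/(-0.486767 - 1.572897)
       = 0.597260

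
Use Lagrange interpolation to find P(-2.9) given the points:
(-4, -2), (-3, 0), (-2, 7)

Lagrange interpolation formula:
P(x) = Σ yᵢ × Lᵢ(x)
where Lᵢ(x) = Π_{j≠i} (x - xⱼ)/(xᵢ - xⱼ)

L_0(-2.9) = (-2.9 - (-3))/(-4 - (-3)) × (-2.9 - (-2))/(-4 - (-2)) = -0.045000
L_1(-2.9) = (-2.9 - (-4))/(-3 - (-4)) × (-2.9 - (-2))/(-3 - (-2)) = 0.990000
L_2(-2.9) = (-2.9 - (-4))/(-2 - (-4)) × (-2.9 - (-3))/(-2 - (-3)) = 0.055000

P(-2.9) = (-2)×L_0(-2.9) + 0×L_1(-2.9) + 7×L_2(-2.9)
P(-2.9) = 0.475000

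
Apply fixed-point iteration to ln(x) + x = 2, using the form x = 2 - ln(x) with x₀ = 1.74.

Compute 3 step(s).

Equation: ln(x) + x = 2
Fixed-point form: x = 2 - ln(x)
x₀ = 1.74

x_1 = g(1.740000) = 1.446115
x_2 = g(1.446115) = 1.631119
x_3 = g(1.631119) = 1.510733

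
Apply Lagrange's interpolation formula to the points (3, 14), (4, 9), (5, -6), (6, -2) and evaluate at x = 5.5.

Lagrange interpolation formula:
P(x) = Σ yᵢ × Lᵢ(x)
where Lᵢ(x) = Π_{j≠i} (x - xⱼ)/(xᵢ - xⱼ)

L_0(5.5) = (5.5 - 4)/(3 - 4) × (5.5 - 5)/(3 - 5) × (5.5 - 6)/(3 - 6) = 0.062500
L_1(5.5) = (5.5 - 3)/(4 - 3) × (5.5 - 5)/(4 - 5) × (5.5 - 6)/(4 - 6) = -0.312500
L_2(5.5) = (5.5 - 3)/(5 - 3) × (5.5 - 4)/(5 - 4) × (5.5 - 6)/(5 - 6) = 0.937500
L_3(5.5) = (5.5 - 3)/(6 - 3) × (5.5 - 4)/(6 - 4) × (5.5 - 5)/(6 - 5) = 0.312500

P(5.5) = 14×L_0(5.5) + 9×L_1(5.5) + (-6)×L_2(5.5) + (-2)×L_3(5.5)
P(5.5) = -8.187500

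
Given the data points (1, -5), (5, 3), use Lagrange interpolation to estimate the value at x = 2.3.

Lagrange interpolation formula:
P(x) = Σ yᵢ × Lᵢ(x)
where Lᵢ(x) = Π_{j≠i} (x - xⱼ)/(xᵢ - xⱼ)

L_0(2.3) = (2.3 - 5)/(1 - 5) = 0.675000
L_1(2.3) = (2.3 - 1)/(5 - 1) = 0.325000

P(2.3) = (-5)×L_0(2.3) + 3×L_1(2.3)
P(2.3) = -2.400000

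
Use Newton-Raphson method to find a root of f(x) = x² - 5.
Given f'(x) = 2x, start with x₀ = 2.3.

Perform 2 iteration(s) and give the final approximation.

f(x) = x² - 5
f'(x) = 2x
x₀ = 2.3

Newton-Raphson formula: x_{n+1} = x_n - f(x_n)/f'(x_n)

Iteration 1:
  f(2.300000) = 0.290000
  f'(2.300000) = 4.600000
  x_1 = 2.300000 - 0.290000/4.600000 = 2.236957
Iteration 2:
  f(2.236957) = 0.003974
  f'(2.236957) = 4.473913
  x_2 = 2.236957 - 0.003974/4.473913 = 2.236068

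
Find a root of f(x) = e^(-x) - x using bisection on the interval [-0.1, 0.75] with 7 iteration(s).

f(x) = e^(-x) - x
Initial interval: [-0.1, 0.75]

Iteration 1:
  c_1 = (-0.100000 + 0.750000)/2 = 0.325000
  f(c_1) = f(0.325000) = 0.397527
  f(a) × f(c) ≥ 0, new interval: [0.325000, 0.750000]
Iteration 2:
  c_2 = (0.325000 + 0.750000)/2 = 0.537500
  f(c_2) = f(0.537500) = 0.046707
  f(a) × f(c) ≥ 0, new interval: [0.537500, 0.750000]
Iteration 3:
  c_3 = (0.537500 + 0.750000)/2 = 0.643750
  f(c_3) = f(0.643750) = -0.118431
  f(a) × f(c) < 0, new interval: [0.537500, 0.643750]
Iteration 4:
  c_4 = (0.537500 + 0.643750)/2 = 0.590625
  f(c_4) = f(0.590625) = -0.036644
  f(a) × f(c) < 0, new interval: [0.537500, 0.590625]
Iteration 5:
  c_5 = (0.537500 + 0.590625)/2 = 0.564062
  f(c_5) = f(0.564062) = 0.004831
  f(a) × f(c) ≥ 0, new interval: [0.564062, 0.590625]
Iteration 6:
  c_6 = (0.564062 + 0.590625)/2 = 0.577344
  f(c_6) = f(0.577344) = -0.015956
  f(a) × f(c) < 0, new interval: [0.564062, 0.577344]
Iteration 7:
  c_7 = (0.564062 + 0.577344)/2 = 0.570703
  f(c_7) = f(0.570703) = -0.005575
  f(a) × f(c) < 0, new interval: [0.564062, 0.570703]

After 7 iteration(s), the approximation is c_7 = 0.570703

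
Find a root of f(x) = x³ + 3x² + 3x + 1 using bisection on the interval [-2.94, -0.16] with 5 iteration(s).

f(x) = x³ + 3x² + 3x + 1
Initial interval: [-2.94, -0.16]

Iteration 1:
  c_1 = (-2.940000 + (-0.160000))/2 = -1.550000
  f(c_1) = f(-1.550000) = -0.166375
  f(a) × f(c) ≥ 0, new interval: [-1.550000, -0.160000]
Iteration 2:
  c_2 = (-1.550000 + (-0.160000))/2 = -0.855000
  f(c_2) = f(-0.855000) = 0.003049
  f(a) × f(c) < 0, new interval: [-1.550000, -0.855000]
Iteration 3:
  c_3 = (-1.550000 + (-0.855000))/2 = -1.202500
  f(c_3) = f(-1.202500) = -0.008304
  f(a) × f(c) ≥ 0, new interval: [-1.202500, -0.855000]
Iteration 4:
  c_4 = (-1.202500 + (-0.855000))/2 = -1.028750
  f(c_4) = f(-1.028750) = -0.000024
  f(a) × f(c) ≥ 0, new interval: [-1.028750, -0.855000]
Iteration 5:
  c_5 = (-1.028750 + (-0.855000))/2 = -0.941875
  f(c_5) = f(-0.941875) = 0.000196
  f(a) × f(c) < 0, new interval: [-1.028750, -0.941875]

After 5 iteration(s), the approximation is c_5 = -0.941875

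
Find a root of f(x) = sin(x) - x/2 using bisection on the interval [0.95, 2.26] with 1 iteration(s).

f(x) = sin(x) - x/2
Initial interval: [0.95, 2.26]

Iteration 1:
  c_1 = (0.950000 + 2.260000)/2 = 1.605000
  f(c_1) = f(1.605000) = 0.196915
  f(a) × f(c) ≥ 0, new interval: [1.605000, 2.260000]

After 1 iteration(s), the approximation is c_1 = 1.605000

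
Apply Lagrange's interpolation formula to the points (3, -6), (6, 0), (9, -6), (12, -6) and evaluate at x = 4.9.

Lagrange interpolation formula:
P(x) = Σ yᵢ × Lᵢ(x)
where Lᵢ(x) = Π_{j≠i} (x - xⱼ)/(xᵢ - xⱼ)

L_0(4.9) = (4.9 - 6)/(3 - 6) × (4.9 - 9)/(3 - 9) × (4.9 - 12)/(3 - 12) = 0.197660
L_1(4.9) = (4.9 - 3)/(6 - 3) × (4.9 - 9)/(6 - 9) × (4.9 - 12)/(6 - 12) = 1.024241
L_2(4.9) = (4.9 - 3)/(9 - 3) × (4.9 - 6)/(9 - 6) × (4.9 - 12)/(9 - 12) = -0.274796
L_3(4.9) = (4.9 - 3)/(12 - 3) × (4.9 - 6)/(12 - 6) × (4.9 - 9)/(12 - 9) = 0.052895

P(4.9) = (-6)×L_0(4.9) + 0×L_1(4.9) + (-6)×L_2(4.9) + (-6)×L_3(4.9)
P(4.9) = 0.145444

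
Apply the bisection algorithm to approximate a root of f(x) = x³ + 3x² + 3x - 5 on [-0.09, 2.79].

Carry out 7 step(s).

f(x) = x³ + 3x² + 3x - 5
Initial interval: [-0.09, 2.79]

Iteration 1:
  c_1 = (-0.090000 + 2.790000)/2 = 1.350000
  f(c_1) = f(1.350000) = 6.977875
  f(a) × f(c) < 0, new interval: [-0.090000, 1.350000]
Iteration 2:
  c_2 = (-0.090000 + 1.350000)/2 = 0.630000
  f(c_2) = f(0.630000) = -1.669253
  f(a) × f(c) ≥ 0, new interval: [0.630000, 1.350000]
Iteration 3:
  c_3 = (0.630000 + 1.350000)/2 = 0.990000
  f(c_3) = f(0.990000) = 1.880599
  f(a) × f(c) < 0, new interval: [0.630000, 0.990000]
Iteration 4:
  c_4 = (0.630000 + 0.990000)/2 = 0.810000
  f(c_4) = f(0.810000) = -0.070259
  f(a) × f(c) ≥ 0, new interval: [0.810000, 0.990000]
Iteration 5:
  c_5 = (0.810000 + 0.990000)/2 = 0.900000
  f(c_5) = f(0.900000) = 0.859000
  f(a) × f(c) < 0, new interval: [0.810000, 0.900000]
Iteration 6:
  c_6 = (0.810000 + 0.900000)/2 = 0.855000
  f(c_6) = f(0.855000) = 0.383101
  f(a) × f(c) < 0, new interval: [0.810000, 0.855000]
Iteration 7:
  c_7 = (0.810000 + 0.855000)/2 = 0.832500
  f(c_7) = f(0.832500) = 0.153638
  f(a) × f(c) < 0, new interval: [0.810000, 0.832500]

After 7 iteration(s), the approximation is c_7 = 0.832500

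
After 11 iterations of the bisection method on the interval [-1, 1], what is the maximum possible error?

Bisection error bound: |error| ≤ (b-a)/2^n
|error| ≤ (1 - (-1))/2^11 = 2/2^11
|error| ≤ 0.0009765625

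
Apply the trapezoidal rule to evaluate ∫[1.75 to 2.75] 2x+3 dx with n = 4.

f(x) = 2x+3
a = 1.75, b = 2.75, n = 4
h = (b - a)/n = 0.250000

Trapezoidal rule: (h/2)[f(x₀) + 2f(x₁) + 2f(x₂) + ... + f(xₙ)]

x_0 = 1.7500, f(x_0) = 6.500000, coefficient = 1
x_1 = 2.0000, f(x_1) = 7.000000, coefficient = 2
x_2 = 2.2500, f(x_2) = 7.500000, coefficient = 2
x_3 = 2.5000, f(x_3) = 8.000000, coefficient = 2
x_4 = 2.7500, f(x_4) = 8.500000, coefficient = 1

I ≈ (0.250000/2) × 60.000000 = 7.500000
Exact value: 7.500000
Error: 0.000000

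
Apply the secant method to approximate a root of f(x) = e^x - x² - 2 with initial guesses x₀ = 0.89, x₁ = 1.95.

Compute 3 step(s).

f(x) = e^x - x² - 2
x₀ = 0.89, x₁ = 1.95

Secant formula: x_{n+1} = x_n - f(x_n)(x_n - x_{n-1})/(f(x_n) - f(x_{n-1}))

Iteration 1:
  f(0.890000) = -0.356970
  f(1.950000) = 1.226188
  x_2 = 1.950000 - 1.226188×(1.950000 - 0.890000)/(1.226188 - (-0.356970))
       = 1.129009
Iteration 2:
  f(1.950000) = 1.226188
  f(1.129009) = -0.182071
  x_3 = 1.129009 - (-0.182071)×(1.129009 - 1.950000)/(-0.182071 - 1.226188)
       = 1.235153
Iteration 3:
  f(1.129009) = -0.182071
  f(1.235153) = -0.086698
  x_4 = 1.235153 - (-0.086698)×(1.235153 - 1.129009)/(-0.086698 - (-0.182071))
       = 1.331643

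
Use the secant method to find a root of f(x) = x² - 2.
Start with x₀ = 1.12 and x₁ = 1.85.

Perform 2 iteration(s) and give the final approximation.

f(x) = x² - 2
x₀ = 1.12, x₁ = 1.85

Secant formula: x_{n+1} = x_n - f(x_n)(x_n - x_{n-1})/(f(x_n) - f(x_{n-1}))

Iteration 1:
  f(1.120000) = -0.745600
  f(1.850000) = 1.422500
  x_2 = 1.850000 - 1.422500×(1.850000 - 1.120000)/(1.422500 - (-0.745600))
       = 1.371044
Iteration 2:
  f(1.850000) = 1.422500
  f(1.371044) = -0.120239
  x_3 = 1.371044 - (-0.120239)×(1.371044 - 1.850000)/(-0.120239 - 1.422500)
       = 1.408373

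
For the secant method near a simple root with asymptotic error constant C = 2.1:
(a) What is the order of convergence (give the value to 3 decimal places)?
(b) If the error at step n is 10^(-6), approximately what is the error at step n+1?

(a) Secant method has superlinear convergence with order φ = (1+√5)/2 ≈ 1.618.
    This means |e_{n+1}| ≈ C|e_n|^1.618.

(b) With |e_n| = 10^(-6) and C = 2.1:
    |e_{n+1}| ≈ 2.1 × (10^(-6))^1.618 = 2.1 × 10^(-9.71)

(a) ≈ 1.618 (golden ratio); (b) |e_{n+1}| ≈ 4.112e-10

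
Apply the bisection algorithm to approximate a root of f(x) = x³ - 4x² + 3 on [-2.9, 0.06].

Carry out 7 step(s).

f(x) = x³ - 4x² + 3
Initial interval: [-2.9, 0.06]

Iteration 1:
  c_1 = (-2.900000 + 0.060000)/2 = -1.420000
  f(c_1) = f(-1.420000) = -7.928888
  f(a) × f(c) ≥ 0, new interval: [-1.420000, 0.060000]
Iteration 2:
  c_2 = (-1.420000 + 0.060000)/2 = -0.680000
  f(c_2) = f(-0.680000) = 0.835968
  f(a) × f(c) < 0, new interval: [-1.420000, -0.680000]
Iteration 3:
  c_3 = (-1.420000 + (-0.680000))/2 = -1.050000
  f(c_3) = f(-1.050000) = -2.567625
  f(a) × f(c) ≥ 0, new interval: [-1.050000, -0.680000]
Iteration 4:
  c_4 = (-1.050000 + (-0.680000))/2 = -0.865000
  f(c_4) = f(-0.865000) = -0.640115
  f(a) × f(c) ≥ 0, new interval: [-0.865000, -0.680000]
Iteration 5:
  c_5 = (-0.865000 + (-0.680000))/2 = -0.772500
  f(c_5) = f(-0.772500) = 0.151981
  f(a) × f(c) < 0, new interval: [-0.865000, -0.772500]
Iteration 6:
  c_6 = (-0.865000 + (-0.772500))/2 = -0.818750
  f(c_6) = f(-0.818750) = -0.230257
  f(a) × f(c) ≥ 0, new interval: [-0.818750, -0.772500]
Iteration 7:
  c_7 = (-0.818750 + (-0.772500))/2 = -0.795625
  f(c_7) = f(-0.795625) = -0.035722
  f(a) × f(c) ≥ 0, new interval: [-0.795625, -0.772500]

After 7 iteration(s), the approximation is c_7 = -0.795625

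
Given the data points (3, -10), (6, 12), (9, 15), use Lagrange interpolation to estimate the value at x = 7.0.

Lagrange interpolation formula:
P(x) = Σ yᵢ × Lᵢ(x)
where Lᵢ(x) = Π_{j≠i} (x - xⱼ)/(xᵢ - xⱼ)

L_0(7.0) = (7.0 - 6)/(3 - 6) × (7.0 - 9)/(3 - 9) = -0.111111
L_1(7.0) = (7.0 - 3)/(6 - 3) × (7.0 - 9)/(6 - 9) = 0.888889
L_2(7.0) = (7.0 - 3)/(9 - 3) × (7.0 - 6)/(9 - 6) = 0.222222

P(7.0) = (-10)×L_0(7.0) + 12×L_1(7.0) + 15×L_2(7.0)
P(7.0) = 15.111111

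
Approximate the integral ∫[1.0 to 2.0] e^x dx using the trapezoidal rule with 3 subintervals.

f(x) = e^x
a = 1.0, b = 2.0, n = 3
h = (b - a)/n = 0.333333

Trapezoidal rule: (h/2)[f(x₀) + 2f(x₁) + 2f(x₂) + ... + f(xₙ)]

x_0 = 1.0000, f(x_0) = 2.718282, coefficient = 1
x_1 = 1.3333, f(x_1) = 3.793668, coefficient = 2
x_2 = 1.6667, f(x_2) = 5.294490, coefficient = 2
x_3 = 2.0000, f(x_3) = 7.389056, coefficient = 1

I ≈ (0.333333/2) × 28.283654 = 4.713942
Exact value: 4.670774
Error: 0.043168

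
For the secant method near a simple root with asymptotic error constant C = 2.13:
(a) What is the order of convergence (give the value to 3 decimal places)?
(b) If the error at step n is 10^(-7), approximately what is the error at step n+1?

(a) Secant method has superlinear convergence with order φ = (1+√5)/2 ≈ 1.618.
    This means |e_{n+1}| ≈ C|e_n|^1.618.

(b) With |e_n| = 10^(-7) and C = 2.13:
    |e_{n+1}| ≈ 2.13 × (10^(-7))^1.618 = 2.13 × 10^(-11.33)

(a) ≈ 1.618 (golden ratio); (b) |e_{n+1}| ≈ 1.005e-11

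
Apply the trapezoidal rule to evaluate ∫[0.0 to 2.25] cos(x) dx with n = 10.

f(x) = cos(x)
a = 0.0, b = 2.25, n = 10
h = (b - a)/n = 0.225000

Trapezoidal rule: (h/2)[f(x₀) + 2f(x₁) + 2f(x₂) + ... + f(xₙ)]

x_0 = 0.0000, f(x_0) = 1.000000, coefficient = 1
x_1 = 0.2250, f(x_1) = 0.974794, coefficient = 2
x_2 = 0.4500, f(x_2) = 0.900447, coefficient = 2
x_3 = 0.6750, f(x_3) = 0.780707, coefficient = 2
x_4 = 0.9000, f(x_4) = 0.621610, coefficient = 2
x_5 = 1.1250, f(x_5) = 0.431177, coefficient = 2
x_6 = 1.3500, f(x_6) = 0.219007, coefficient = 2
x_7 = 1.5750, f(x_7) = -0.004204, coefficient = 2
x_8 = 1.8000, f(x_8) = -0.227202, coefficient = 2
x_9 = 2.0250, f(x_9) = -0.438747, coefficient = 2
x_10 = 2.2500, f(x_10) = -0.628174, coefficient = 1

I ≈ (0.225000/2) × 6.887004 = 0.774788
Exact value: 0.778073
Error: 0.003285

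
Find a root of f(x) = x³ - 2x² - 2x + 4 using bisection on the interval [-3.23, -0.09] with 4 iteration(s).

f(x) = x³ - 2x² - 2x + 4
Initial interval: [-3.23, -0.09]

Iteration 1:
  c_1 = (-3.230000 + (-0.090000))/2 = -1.660000
  f(c_1) = f(-1.660000) = -2.765496
  f(a) × f(c) ≥ 0, new interval: [-1.660000, -0.090000]
Iteration 2:
  c_2 = (-1.660000 + (-0.090000))/2 = -0.875000
  f(c_2) = f(-0.875000) = 3.548828
  f(a) × f(c) < 0, new interval: [-1.660000, -0.875000]
Iteration 3:
  c_3 = (-1.660000 + (-0.875000))/2 = -1.267500
  f(c_3) = f(-1.267500) = 1.285577
  f(a) × f(c) < 0, new interval: [-1.660000, -1.267500]
Iteration 4:
  c_4 = (-1.660000 + (-1.267500))/2 = -1.463750
  f(c_4) = f(-1.463750) = -0.493806
  f(a) × f(c) ≥ 0, new interval: [-1.463750, -1.267500]

After 4 iteration(s), the approximation is c_4 = -1.463750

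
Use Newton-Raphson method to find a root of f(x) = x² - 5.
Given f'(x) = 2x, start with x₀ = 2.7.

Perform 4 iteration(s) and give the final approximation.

f(x) = x² - 5
f'(x) = 2x
x₀ = 2.7

Newton-Raphson formula: x_{n+1} = x_n - f(x_n)/f'(x_n)

Iteration 1:
  f(2.700000) = 2.290000
  f'(2.700000) = 5.400000
  x_1 = 2.700000 - 2.290000/5.400000 = 2.275926
Iteration 2:
  f(2.275926) = 0.179839
  f'(2.275926) = 4.551852
  x_2 = 2.275926 - 0.179839/4.551852 = 2.236417
Iteration 3:
  f(2.236417) = 0.001561
  f'(2.236417) = 4.472834
  x_3 = 2.236417 - 0.001561/4.472834 = 2.236068
Iteration 4:
  f(2.236068) = 0.000000
  f'(2.236068) = 4.472136
  x_4 = 2.236068 - 0.000000/4.472136 = 2.236068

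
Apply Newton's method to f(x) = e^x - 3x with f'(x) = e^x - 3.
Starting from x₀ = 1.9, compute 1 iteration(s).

f(x) = e^x - 3x
f'(x) = e^x - 3
x₀ = 1.9

Newton-Raphson formula: x_{n+1} = x_n - f(x_n)/f'(x_n)

Iteration 1:
  f(1.900000) = 0.985894
  f'(1.900000) = 3.685894
  x_1 = 1.900000 - 0.985894/3.685894 = 1.632522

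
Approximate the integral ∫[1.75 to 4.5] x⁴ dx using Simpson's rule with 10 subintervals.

f(x) = x⁴
a = 1.75, b = 4.5, n = 10
h = (b - a)/n = 0.275000

Simpson's rule: (h/3)[f(x₀) + 4f(x₁) + 2f(x₂) + ... + f(xₙ)]

x_0 = 1.7500, f(x_0) = 9.378906, coefficient = 1
x_1 = 2.0250, f(x_1) = 16.815125, coefficient = 4
x_2 = 2.3000, f(x_2) = 27.984100, coefficient = 2
x_3 = 2.5750, f(x_3) = 43.965188, coefficient = 4
x_4 = 2.8500, f(x_4) = 65.975006, coefficient = 2
x_5 = 3.1250, f(x_5) = 95.367432, coefficient = 4
x_6 = 3.4000, f(x_6) = 133.633600, coefficient = 2
x_7 = 3.6750, f(x_7) = 182.401907, coefficient = 4
x_8 = 3.9500, f(x_8) = 243.438006, coefficient = 2
x_9 = 4.2250, f(x_9) = 318.644813, coefficient = 4
x_10 = 4.5000, f(x_10) = 410.062500, coefficient = 1

I ≈ (0.275000/3) × 3990.280689 = 365.775730
Exact value: 365.773633
Error: 0.002097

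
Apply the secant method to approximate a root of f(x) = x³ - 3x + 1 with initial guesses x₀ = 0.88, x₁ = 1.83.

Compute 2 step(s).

f(x) = x³ - 3x + 1
x₀ = 0.88, x₁ = 1.83

Secant formula: x_{n+1} = x_n - f(x_n)(x_n - x_{n-1})/(f(x_n) - f(x_{n-1}))

Iteration 1:
  f(0.880000) = -0.958528
  f(1.830000) = 1.638487
  x_2 = 1.830000 - 1.638487×(1.830000 - 0.880000)/(1.638487 - (-0.958528))
       = 1.230634
Iteration 2:
  f(1.830000) = 1.638487
  f(1.230634) = -0.828156
  x_3 = 1.230634 - (-0.828156)×(1.230634 - 1.830000)/(-0.828156 - 1.638487)
       = 1.431866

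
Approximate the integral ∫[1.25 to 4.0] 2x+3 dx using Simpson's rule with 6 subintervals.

f(x) = 2x+3
a = 1.25, b = 4.0, n = 6
h = (b - a)/n = 0.458333

Simpson's rule: (h/3)[f(x₀) + 4f(x₁) + 2f(x₂) + ... + f(xₙ)]

x_0 = 1.2500, f(x_0) = 5.500000, coefficient = 1
x_1 = 1.7083, f(x_1) = 6.416667, coefficient = 4
x_2 = 2.1667, f(x_2) = 7.333333, coefficient = 2
x_3 = 2.6250, f(x_3) = 8.250000, coefficient = 4
x_4 = 3.0833, f(x_4) = 9.166667, coefficient = 2
x_5 = 3.5417, f(x_5) = 10.083333, coefficient = 4
x_6 = 4.0000, f(x_6) = 11.000000, coefficient = 1

I ≈ (0.458333/3) × 148.500000 = 22.687500
Exact value: 22.687500
Error: 0.000000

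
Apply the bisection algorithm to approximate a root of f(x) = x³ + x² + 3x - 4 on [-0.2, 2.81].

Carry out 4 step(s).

f(x) = x³ + x² + 3x - 4
Initial interval: [-0.2, 2.81]

Iteration 1:
  c_1 = (-0.200000 + 2.810000)/2 = 1.305000
  f(c_1) = f(1.305000) = 3.840473
  f(a) × f(c) < 0, new interval: [-0.200000, 1.305000]
Iteration 2:
  c_2 = (-0.200000 + 1.305000)/2 = 0.552500
  f(c_2) = f(0.552500) = -1.868590
  f(a) × f(c) ≥ 0, new interval: [0.552500, 1.305000]
Iteration 3:
  c_3 = (0.552500 + 1.305000)/2 = 0.928750
  f(c_3) = f(0.928750) = 0.449945
  f(a) × f(c) < 0, new interval: [0.552500, 0.928750]
Iteration 4:
  c_4 = (0.552500 + 0.928750)/2 = 0.740625
  f(c_4) = f(0.740625) = -0.823348
  f(a) × f(c) ≥ 0, new interval: [0.740625, 0.928750]

After 4 iteration(s), the approximation is c_4 = 0.740625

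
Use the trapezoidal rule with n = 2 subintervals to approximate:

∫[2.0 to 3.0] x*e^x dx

f(x) = x*e^x
a = 2.0, b = 3.0, n = 2
h = (b - a)/n = 0.500000

Trapezoidal rule: (h/2)[f(x₀) + 2f(x₁) + 2f(x₂) + ... + f(xₙ)]

x_0 = 2.0000, f(x_0) = 14.778112, coefficient = 1
x_1 = 2.5000, f(x_1) = 30.456235, coefficient = 2
x_2 = 3.0000, f(x_2) = 60.256611, coefficient = 1

I ≈ (0.500000/2) × 135.947193 = 33.986798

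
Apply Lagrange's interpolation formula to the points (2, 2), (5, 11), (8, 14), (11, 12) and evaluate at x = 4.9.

Lagrange interpolation formula:
P(x) = Σ yᵢ × Lᵢ(x)
where Lᵢ(x) = Π_{j≠i} (x - xⱼ)/(xᵢ - xⱼ)

L_0(4.9) = (4.9 - 5)/(2 - 5) × (4.9 - 8)/(2 - 8) × (4.9 - 11)/(2 - 11) = 0.011673
L_1(4.9) = (4.9 - 2)/(5 - 2) × (4.9 - 8)/(5 - 8) × (4.9 - 11)/(5 - 11) = 1.015537
L_2(4.9) = (4.9 - 2)/(8 - 2) × (4.9 - 5)/(8 - 5) × (4.9 - 11)/(8 - 11) = -0.032759
L_3(4.9) = (4.9 - 2)/(11 - 2) × (4.9 - 5)/(11 - 5) × (4.9 - 8)/(11 - 8) = 0.005549

P(4.9) = 2×L_0(4.9) + 11×L_1(4.9) + 14×L_2(4.9) + 12×L_3(4.9)
P(4.9) = 10.802216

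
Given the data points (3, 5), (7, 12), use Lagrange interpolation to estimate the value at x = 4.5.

Lagrange interpolation formula:
P(x) = Σ yᵢ × Lᵢ(x)
where Lᵢ(x) = Π_{j≠i} (x - xⱼ)/(xᵢ - xⱼ)

L_0(4.5) = (4.5 - 7)/(3 - 7) = 0.625000
L_1(4.5) = (4.5 - 3)/(7 - 3) = 0.375000

P(4.5) = 5×L_0(4.5) + 12×L_1(4.5)
P(4.5) = 7.625000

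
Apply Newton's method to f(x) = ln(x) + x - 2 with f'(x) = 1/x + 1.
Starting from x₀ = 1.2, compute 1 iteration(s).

f(x) = ln(x) + x - 2
f'(x) = 1/x + 1
x₀ = 1.2

Newton-Raphson formula: x_{n+1} = x_n - f(x_n)/f'(x_n)

Iteration 1:
  f(1.200000) = -0.617678
  f'(1.200000) = 1.833333
  x_1 = 1.200000 - (-0.617678)/1.833333 = 1.536916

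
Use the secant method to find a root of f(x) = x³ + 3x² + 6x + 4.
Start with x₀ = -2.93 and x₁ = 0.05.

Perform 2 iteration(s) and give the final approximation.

f(x) = x³ + 3x² + 6x + 4
x₀ = -2.93, x₁ = 0.05

Secant formula: x_{n+1} = x_n - f(x_n)(x_n - x_{n-1})/(f(x_n) - f(x_{n-1}))

Iteration 1:
  f(-2.930000) = -12.979057
  f(0.050000) = 4.307625
  x_2 = 0.050000 - 4.307625×(0.050000 - (-2.930000))/(4.307625 - (-12.979057))
       = -0.692579
Iteration 2:
  f(0.050000) = 4.307625
  f(-0.692579) = 0.951318
  x_3 = -0.692579 - 0.951318×(-0.692579 - 0.050000)/(0.951318 - 4.307625)
       = -0.903057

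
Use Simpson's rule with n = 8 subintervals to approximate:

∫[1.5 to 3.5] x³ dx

f(x) = x³
a = 1.5, b = 3.5, n = 8
h = (b - a)/n = 0.250000

Simpson's rule: (h/3)[f(x₀) + 4f(x₁) + 2f(x₂) + ... + f(xₙ)]

x_0 = 1.5000, f(x_0) = 3.375000, coefficient = 1
x_1 = 1.7500, f(x_1) = 5.359375, coefficient = 4
x_2 = 2.0000, f(x_2) = 8.000000, coefficient = 2
x_3 = 2.2500, f(x_3) = 11.390625, coefficient = 4
x_4 = 2.5000, f(x_4) = 15.625000, coefficient = 2
x_5 = 2.7500, f(x_5) = 20.796875, coefficient = 4
x_6 = 3.0000, f(x_6) = 27.000000, coefficient = 2
x_7 = 3.2500, f(x_7) = 34.328125, coefficient = 4
x_8 = 3.5000, f(x_8) = 42.875000, coefficient = 1

I ≈ (0.250000/3) × 435.000000 = 36.250000
Exact value: 36.250000
Error: 0.000000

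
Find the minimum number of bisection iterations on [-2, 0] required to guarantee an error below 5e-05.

We need (b-a)/2^n ≤ 5e-05
(0 - (-2))/2^n ≤ 5e-05
2/2^n ≤ 5e-05
2^n ≥ 40000
n ≥ log₂(40000) = 15.29
n ≥ 16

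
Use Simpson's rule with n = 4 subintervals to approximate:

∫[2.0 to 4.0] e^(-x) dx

f(x) = e^(-x)
a = 2.0, b = 4.0, n = 4
h = (b - a)/n = 0.500000

Simpson's rule: (h/3)[f(x₀) + 4f(x₁) + 2f(x₂) + ... + f(xₙ)]

x_0 = 2.0000, f(x_0) = 0.135335, coefficient = 1
x_1 = 2.5000, f(x_1) = 0.082085, coefficient = 4
x_2 = 3.0000, f(x_2) = 0.049787, coefficient = 2
x_3 = 3.5000, f(x_3) = 0.030197, coefficient = 4
x_4 = 4.0000, f(x_4) = 0.018316, coefficient = 1

I ≈ (0.500000/3) × 0.702355 = 0.117059
Exact value: 0.117020
Error: 0.000039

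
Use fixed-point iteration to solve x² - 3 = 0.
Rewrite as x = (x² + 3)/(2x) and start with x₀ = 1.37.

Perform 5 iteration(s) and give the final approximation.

Equation: x² - 3 = 0
Fixed-point form: x = (x² + 3)/(2x)
x₀ = 1.37

x_1 = g(1.370000) = 1.779891
x_2 = g(1.779891) = 1.732694
x_3 = g(1.732694) = 1.732051
x_4 = g(1.732051) = 1.732051
x_5 = g(1.732051) = 1.732051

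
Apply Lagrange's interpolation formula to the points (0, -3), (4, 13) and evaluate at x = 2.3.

Lagrange interpolation formula:
P(x) = Σ yᵢ × Lᵢ(x)
where Lᵢ(x) = Π_{j≠i} (x - xⱼ)/(xᵢ - xⱼ)

L_0(2.3) = (2.3 - 4)/(0 - 4) = 0.425000
L_1(2.3) = (2.3 - 0)/(4 - 0) = 0.575000

P(2.3) = (-3)×L_0(2.3) + 13×L_1(2.3)
P(2.3) = 6.200000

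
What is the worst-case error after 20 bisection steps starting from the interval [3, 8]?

Bisection error bound: |error| ≤ (b-a)/2^n
|error| ≤ (8 - 3)/2^20 = 5/2^20
|error| ≤ 0.0000047684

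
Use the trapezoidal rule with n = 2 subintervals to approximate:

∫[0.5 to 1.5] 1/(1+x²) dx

f(x) = 1/(1+x²)
a = 0.5, b = 1.5, n = 2
h = (b - a)/n = 0.500000

Trapezoidal rule: (h/2)[f(x₀) + 2f(x₁) + 2f(x₂) + ... + f(xₙ)]

x_0 = 0.5000, f(x_0) = 0.800000, coefficient = 1
x_1 = 1.0000, f(x_1) = 0.500000, coefficient = 2
x_2 = 1.5000, f(x_2) = 0.307692, coefficient = 1

I ≈ (0.500000/2) × 2.107692 = 0.526923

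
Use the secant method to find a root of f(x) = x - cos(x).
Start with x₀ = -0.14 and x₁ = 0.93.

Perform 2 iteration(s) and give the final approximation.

f(x) = x - cos(x)
x₀ = -0.14, x₁ = 0.93

Secant formula: x_{n+1} = x_n - f(x_n)(x_n - x_{n-1})/(f(x_n) - f(x_{n-1}))

Iteration 1:
  f(-0.140000) = -1.130216
  f(0.930000) = 0.332166
  x_2 = 0.930000 - 0.332166×(0.930000 - (-0.140000))/(0.332166 - (-1.130216))
       = 0.686960
Iteration 2:
  f(0.930000) = 0.332166
  f(0.686960) = -0.086218
  x_3 = 0.686960 - (-0.086218)×(0.686960 - 0.930000)/(-0.086218 - 0.332166)
       = 0.737044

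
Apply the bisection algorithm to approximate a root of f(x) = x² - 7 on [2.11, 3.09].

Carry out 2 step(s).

f(x) = x² - 7
Initial interval: [2.11, 3.09]

Iteration 1:
  c_1 = (2.110000 + 3.090000)/2 = 2.600000
  f(c_1) = f(2.600000) = -0.240000
  f(a) × f(c) ≥ 0, new interval: [2.600000, 3.090000]
Iteration 2:
  c_2 = (2.600000 + 3.090000)/2 = 2.845000
  f(c_2) = f(2.845000) = 1.094025
  f(a) × f(c) < 0, new interval: [2.600000, 2.845000]

After 2 iteration(s), the approximation is c_2 = 2.845000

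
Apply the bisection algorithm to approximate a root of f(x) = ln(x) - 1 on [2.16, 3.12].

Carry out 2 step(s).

f(x) = ln(x) - 1
Initial interval: [2.16, 3.12]

Iteration 1:
  c_1 = (2.160000 + 3.120000)/2 = 2.640000
  f(c_1) = f(2.640000) = -0.029221
  f(a) × f(c) ≥ 0, new interval: [2.640000, 3.120000]
Iteration 2:
  c_2 = (2.640000 + 3.120000)/2 = 2.880000
  f(c_2) = f(2.880000) = 0.057790
  f(a) × f(c) < 0, new interval: [2.640000, 2.880000]

After 2 iteration(s), the approximation is c_2 = 2.880000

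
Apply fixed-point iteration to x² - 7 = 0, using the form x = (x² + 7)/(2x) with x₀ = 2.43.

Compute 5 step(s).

Equation: x² - 7 = 0
Fixed-point form: x = (x² + 7)/(2x)
x₀ = 2.43

x_1 = g(2.430000) = 2.655329
x_2 = g(2.655329) = 2.645769
x_3 = g(2.645769) = 2.645751
x_4 = g(2.645751) = 2.645751
x_5 = g(2.645751) = 2.645751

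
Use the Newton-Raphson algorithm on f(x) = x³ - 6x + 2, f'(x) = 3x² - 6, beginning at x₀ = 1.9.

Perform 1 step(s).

f(x) = x³ - 6x + 2
f'(x) = 3x² - 6
x₀ = 1.9

Newton-Raphson formula: x_{n+1} = x_n - f(x_n)/f'(x_n)

Iteration 1:
  f(1.900000) = -2.541000
  f'(1.900000) = 4.830000
  x_1 = 1.900000 - (-2.541000)/4.830000 = 2.426087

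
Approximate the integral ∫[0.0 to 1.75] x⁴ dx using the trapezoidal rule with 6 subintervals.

f(x) = x⁴
a = 0.0, b = 1.75, n = 6
h = (b - a)/n = 0.291667

Trapezoidal rule: (h/2)[f(x₀) + 2f(x₁) + 2f(x₂) + ... + f(xₙ)]

x_0 = 0.0000, f(x_0) = 0.000000, coefficient = 1
x_1 = 0.2917, f(x_1) = 0.007237, coefficient = 2
x_2 = 0.5833, f(x_2) = 0.115789, coefficient = 2
x_3 = 0.8750, f(x_3) = 0.586182, coefficient = 2
x_4 = 1.1667, f(x_4) = 1.852623, coefficient = 2
x_5 = 1.4583, f(x_5) = 4.523006, coefficient = 2
x_6 = 1.7500, f(x_6) = 9.378906, coefficient = 1

I ≈ (0.291667/2) × 23.548581 = 3.434168
Exact value: 3.282617
Error: 0.151551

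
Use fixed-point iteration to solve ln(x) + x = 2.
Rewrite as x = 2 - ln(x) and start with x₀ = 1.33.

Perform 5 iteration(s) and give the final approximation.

Equation: ln(x) + x = 2
Fixed-point form: x = 2 - ln(x)
x₀ = 1.33

x_1 = g(1.330000) = 1.714821
x_2 = g(1.714821) = 1.460691
x_3 = g(1.460691) = 1.621090
x_4 = g(1.621090) = 1.516901
x_5 = g(1.516901) = 1.583330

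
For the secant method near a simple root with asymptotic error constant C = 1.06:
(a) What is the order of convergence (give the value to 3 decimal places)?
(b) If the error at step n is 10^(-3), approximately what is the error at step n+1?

(a) Secant method has superlinear convergence with order φ = (1+√5)/2 ≈ 1.618.
    This means |e_{n+1}| ≈ C|e_n|^1.618.

(b) With |e_n| = 10^(-3) and C = 1.06:
    |e_{n+1}| ≈ 1.06 × (10^(-3))^1.618 = 1.06 × 10^(-4.85)

(a) ≈ 1.618 (golden ratio); (b) |e_{n+1}| ≈ 1.483e-05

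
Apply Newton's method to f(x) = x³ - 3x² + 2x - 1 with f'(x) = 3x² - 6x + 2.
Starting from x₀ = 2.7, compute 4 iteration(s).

f(x) = x³ - 3x² + 2x - 1
f'(x) = 3x² - 6x + 2
x₀ = 2.7

Newton-Raphson formula: x_{n+1} = x_n - f(x_n)/f'(x_n)

Iteration 1:
  f(2.700000) = 2.213000
  f'(2.700000) = 7.670000
  x_1 = 2.700000 - 2.213000/7.670000 = 2.411473
Iteration 2:
  f(2.411473) = 0.400544
  f'(2.411473) = 4.976770
  x_2 = 2.411473 - 0.400544/4.976770 = 2.330991
Iteration 3:
  f(2.330991) = 0.026907
  f'(2.330991) = 4.314608
  x_3 = 2.330991 - 0.026907/4.314608 = 2.324754
Iteration 4:
  f(2.324754) = 0.000155
  f'(2.324754) = 4.264922
  x_4 = 2.324754 - 0.000155/4.264922 = 2.324718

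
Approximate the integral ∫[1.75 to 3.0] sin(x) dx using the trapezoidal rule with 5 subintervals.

f(x) = sin(x)
a = 1.75, b = 3.0, n = 5
h = (b - a)/n = 0.250000

Trapezoidal rule: (h/2)[f(x₀) + 2f(x₁) + 2f(x₂) + ... + f(xₙ)]

x_0 = 1.7500, f(x_0) = 0.983986, coefficient = 1
x_1 = 2.0000, f(x_1) = 0.909297, coefficient = 2
x_2 = 2.2500, f(x_2) = 0.778073, coefficient = 2
x_3 = 2.5000, f(x_3) = 0.598472, coefficient = 2
x_4 = 2.7500, f(x_4) = 0.381661, coefficient = 2
x_5 = 3.0000, f(x_5) = 0.141120, coefficient = 1

I ≈ (0.250000/2) × 6.460113 = 0.807514
Exact value: 0.811746
Error: 0.004232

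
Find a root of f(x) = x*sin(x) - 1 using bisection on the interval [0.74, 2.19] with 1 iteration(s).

f(x) = x*sin(x) - 1
Initial interval: [0.74, 2.19]

Iteration 1:
  c_1 = (0.740000 + 2.190000)/2 = 1.465000
  f(c_1) = f(1.465000) = 0.456809
  f(a) × f(c) < 0, new interval: [0.740000, 1.465000]

After 1 iteration(s), the approximation is c_1 = 1.465000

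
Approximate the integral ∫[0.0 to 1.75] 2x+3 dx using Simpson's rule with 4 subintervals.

f(x) = 2x+3
a = 0.0, b = 1.75, n = 4
h = (b - a)/n = 0.437500

Simpson's rule: (h/3)[f(x₀) + 4f(x₁) + 2f(x₂) + ... + f(xₙ)]

x_0 = 0.0000, f(x_0) = 3.000000, coefficient = 1
x_1 = 0.4375, f(x_1) = 3.875000, coefficient = 4
x_2 = 0.8750, f(x_2) = 4.750000, coefficient = 2
x_3 = 1.3125, f(x_3) = 5.625000, coefficient = 4
x_4 = 1.7500, f(x_4) = 6.500000, coefficient = 1

I ≈ (0.437500/3) × 57.000000 = 8.312500
Exact value: 8.312500
Error: 0.000000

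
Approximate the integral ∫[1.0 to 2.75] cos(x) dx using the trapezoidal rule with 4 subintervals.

f(x) = cos(x)
a = 1.0, b = 2.75, n = 4
h = (b - a)/n = 0.437500

Trapezoidal rule: (h/2)[f(x₀) + 2f(x₁) + 2f(x₂) + ... + f(xₙ)]

x_0 = 1.0000, f(x_0) = 0.540302, coefficient = 1
x_1 = 1.4375, f(x_1) = 0.132902, coefficient = 2
x_2 = 1.8750, f(x_2) = -0.299534, coefficient = 2
x_3 = 2.3125, f(x_3) = -0.675545, coefficient = 2
x_4 = 2.7500, f(x_4) = -0.924302, coefficient = 1

I ≈ (0.437500/2) × -2.068353 = -0.452452
Exact value: -0.459810
Error: 0.007358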